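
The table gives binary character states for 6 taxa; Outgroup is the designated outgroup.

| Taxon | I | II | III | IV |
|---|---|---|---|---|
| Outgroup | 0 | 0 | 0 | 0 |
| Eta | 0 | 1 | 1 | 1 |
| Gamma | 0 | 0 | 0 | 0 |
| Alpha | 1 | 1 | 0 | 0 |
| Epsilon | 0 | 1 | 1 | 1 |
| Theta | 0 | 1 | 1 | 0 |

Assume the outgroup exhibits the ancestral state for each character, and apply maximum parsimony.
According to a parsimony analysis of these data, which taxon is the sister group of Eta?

Epsilon

The outgroup has state '0' for every character, so '1' is the derived state throughout.
I (derived state '1') is unique to Alpha (autapomorphy; uninformative for grouping).
Only Alpha, Epsilon, Eta, and Theta show the derived state '1' for II, supporting them as a clade.
III: derived state '1' in Epsilon, Eta, and Theta only — synapomorphy for {Epsilon, Eta, Theta}.
IV (derived state '1') is shared by Epsilon and Eta — a synapomorphy uniting that clade.
Most parsimonious ingroup topology: ((((Eta,Epsilon),Theta),Alpha),Gamma).
Eta and Epsilon form a cherry on this tree, so they are sister taxa.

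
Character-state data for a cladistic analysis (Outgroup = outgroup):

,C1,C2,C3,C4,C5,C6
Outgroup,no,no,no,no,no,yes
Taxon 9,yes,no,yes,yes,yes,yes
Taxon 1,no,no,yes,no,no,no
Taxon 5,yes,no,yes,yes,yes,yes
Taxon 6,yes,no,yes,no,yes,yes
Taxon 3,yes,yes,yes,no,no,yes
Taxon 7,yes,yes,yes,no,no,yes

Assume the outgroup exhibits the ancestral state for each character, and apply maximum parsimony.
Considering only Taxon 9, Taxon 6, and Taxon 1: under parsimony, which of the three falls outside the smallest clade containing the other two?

Taxon 1

Character polarity is set by the outgroup: the derived state is whichever differs from the outgroup's state, so for C6 the derived state is 'no', and for the remaining characters it is 'yes'.
Only Taxon 3, Taxon 5, Taxon 6, Taxon 7, and Taxon 9 show the derived state 'yes' for C1, supporting them as a clade.
Only Taxon 3 and Taxon 7 show the derived state 'yes' for C2, supporting them as a clade.
All ingroup taxa share the derived state 'yes' for C3; it defines the ingroup but does not resolve relationships within it.
Only Taxon 5 and Taxon 9 show the derived state 'yes' for C4, supporting them as a clade.
C5 (derived state 'yes') is shared by Taxon 5, Taxon 6, and Taxon 9 — a synapomorphy uniting that clade.
C6: derived state 'no' in Taxon 1 only — an autapomorphy, so it tells us nothing about relationships among taxa.
Most parsimonious ingroup topology: ((((Taxon 9,Taxon 5),Taxon 6),(Taxon 3,Taxon 7)),Taxon 1).
Taxon 9 and Taxon 6 share a more recent common ancestor with each other than either does with Taxon 1, so Taxon 1 is the least closely related of the three.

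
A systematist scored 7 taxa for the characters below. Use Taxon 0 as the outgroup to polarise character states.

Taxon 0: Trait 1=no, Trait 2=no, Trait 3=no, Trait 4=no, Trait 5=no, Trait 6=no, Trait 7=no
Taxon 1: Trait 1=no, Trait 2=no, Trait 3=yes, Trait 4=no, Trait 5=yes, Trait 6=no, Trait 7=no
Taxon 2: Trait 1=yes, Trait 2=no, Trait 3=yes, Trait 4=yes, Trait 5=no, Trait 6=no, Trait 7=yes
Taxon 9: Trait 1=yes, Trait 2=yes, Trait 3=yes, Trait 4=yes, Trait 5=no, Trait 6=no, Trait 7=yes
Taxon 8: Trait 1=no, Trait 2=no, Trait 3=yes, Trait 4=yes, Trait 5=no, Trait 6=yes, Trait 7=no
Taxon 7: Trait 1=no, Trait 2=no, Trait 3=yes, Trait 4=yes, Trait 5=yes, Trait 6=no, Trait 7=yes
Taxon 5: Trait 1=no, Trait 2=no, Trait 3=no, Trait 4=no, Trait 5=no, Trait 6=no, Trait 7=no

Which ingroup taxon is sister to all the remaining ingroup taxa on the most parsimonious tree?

Taxon 5

The outgroup has state 'no' for every character, so 'yes' is the derived state throughout.
Only Taxon 2 and Taxon 9 show the derived state 'yes' for Trait 1, supporting them as a clade.
Trait 2: derived state 'yes' in Taxon 9 only — an autapomorphy, so it tells us nothing about relationships among taxa.
Trait 3: derived state 'yes' in Taxon 1, Taxon 2, Taxon 7, Taxon 8, and Taxon 9 only — synapomorphy for {Taxon 1, Taxon 2, Taxon 7, Taxon 8, Taxon 9}.
Trait 4 (derived state 'yes') is shared by Taxon 2, Taxon 7, Taxon 8, and Taxon 9 — a synapomorphy uniting that clade.
Trait 5 (state 'yes') occurs in Taxon 1 and Taxon 7 but conflicts with the nesting implied by the other characters — most parsimoniously interpreted as homoplasy.
Trait 6 (derived state 'yes') is unique to Taxon 8 (autapomorphy; uninformative for grouping).
Only Taxon 2, Taxon 7, and Taxon 9 show the derived state 'yes' for Trait 7, supporting them as a clade.
Most parsimonious ingroup topology: ((Taxon 1,(((Taxon 2,Taxon 9),Taxon 7),Taxon 8)),Taxon 5).
Taxon 5 is sister to the clade containing all other ingroup taxa, so it is the earliest-diverging (most basal) ingroup lineage.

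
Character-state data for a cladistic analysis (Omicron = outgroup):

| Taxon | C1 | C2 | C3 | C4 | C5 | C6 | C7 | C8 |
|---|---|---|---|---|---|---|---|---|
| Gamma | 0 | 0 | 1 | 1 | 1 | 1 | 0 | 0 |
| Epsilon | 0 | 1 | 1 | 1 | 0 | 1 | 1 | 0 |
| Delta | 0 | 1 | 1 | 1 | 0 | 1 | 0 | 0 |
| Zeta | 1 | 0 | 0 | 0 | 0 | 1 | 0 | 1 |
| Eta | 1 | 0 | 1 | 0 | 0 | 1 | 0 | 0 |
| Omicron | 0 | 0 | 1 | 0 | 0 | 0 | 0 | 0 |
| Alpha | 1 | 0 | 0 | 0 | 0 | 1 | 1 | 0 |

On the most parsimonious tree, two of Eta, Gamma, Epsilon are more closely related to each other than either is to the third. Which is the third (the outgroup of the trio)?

Character polarity is set by the outgroup: the derived state is whichever differs from the outgroup's state, so for C3 the derived state is '0', and for the remaining characters it is '1'.
Only Alpha, Eta, and Zeta show the derived state '1' for C1, supporting them as a clade.
C2: derived state '1' in Delta and Epsilon only — synapomorphy for {Delta, Epsilon}.
Only Alpha and Zeta show the derived state '0' for C3, supporting them as a clade.
C4 (derived state '1') is shared by Delta, Epsilon, and Gamma — a synapomorphy uniting that clade.
C5: derived state '1' in Gamma only — an autapomorphy, so it tells us nothing about relationships among taxa.
All ingroup taxa share the derived state '1' for C6; it defines the ingroup but does not resolve relationships within it.
C7 groups Alpha and Epsilon, which is incompatible with the clades supported by the remaining characters; treating it as convergent (homoplasy) costs fewer steps than any alternative tree.
C8 (derived state '1') is unique to Zeta (autapomorphy; uninformative for grouping).
Most parsimonious ingroup topology: (((Alpha,Zeta),Eta),((Epsilon,Delta),Gamma)).
Gamma and Epsilon share a more recent common ancestor with each other than either does with Eta, so Eta is the least closely related of the three.

Eta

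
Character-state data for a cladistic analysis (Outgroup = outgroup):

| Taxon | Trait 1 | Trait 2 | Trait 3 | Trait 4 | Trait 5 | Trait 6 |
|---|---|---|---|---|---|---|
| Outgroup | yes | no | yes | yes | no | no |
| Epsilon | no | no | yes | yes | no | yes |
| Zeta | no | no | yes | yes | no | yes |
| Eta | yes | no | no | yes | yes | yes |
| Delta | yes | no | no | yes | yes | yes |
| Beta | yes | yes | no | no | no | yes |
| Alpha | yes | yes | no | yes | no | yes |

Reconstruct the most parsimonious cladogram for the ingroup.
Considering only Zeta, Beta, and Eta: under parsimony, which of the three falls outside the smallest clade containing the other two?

Zeta

Character polarity is set by the outgroup: the derived state is whichever differs from the outgroup's state, so for Trait 1, Trait 3, Trait 4 the derived state is 'no', and for the remaining characters it is 'yes'.
Trait 1 (derived state 'no') is shared by Epsilon and Zeta — a synapomorphy uniting that clade.
Trait 2: derived state 'yes' in Alpha and Beta only — synapomorphy for {Alpha, Beta}.
Trait 3 (derived state 'no') is shared by Alpha, Beta, Delta, and Eta — a synapomorphy uniting that clade.
Trait 4: derived state 'no' in Beta only — an autapomorphy, so it tells us nothing about relationships among taxa.
Trait 5: derived state 'yes' in Delta and Eta only — synapomorphy for {Delta, Eta}.
Trait 6 (derived state 'yes') is shared by all ingroup taxa — unites the whole ingroup.
Most parsimonious ingroup topology: ((Epsilon,Zeta),((Eta,Delta),(Beta,Alpha))).
Eta and Beta share a more recent common ancestor with each other than either does with Zeta, so Zeta is the least closely related of the three.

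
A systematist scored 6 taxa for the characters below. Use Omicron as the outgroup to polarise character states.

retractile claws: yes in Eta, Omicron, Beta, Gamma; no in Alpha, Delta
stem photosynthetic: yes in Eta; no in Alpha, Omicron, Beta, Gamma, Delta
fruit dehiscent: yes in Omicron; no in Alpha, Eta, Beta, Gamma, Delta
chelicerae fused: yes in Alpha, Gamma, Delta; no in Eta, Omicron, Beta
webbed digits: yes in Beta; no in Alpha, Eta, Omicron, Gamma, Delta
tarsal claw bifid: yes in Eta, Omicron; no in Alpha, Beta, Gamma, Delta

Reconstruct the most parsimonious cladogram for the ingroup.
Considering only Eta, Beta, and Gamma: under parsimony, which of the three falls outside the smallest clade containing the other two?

Eta

Character polarity is set by the outgroup: the derived state is whichever differs from the outgroup's state, so for retractile claws, fruit dehiscent, tarsal claw bifid the derived state is 'no', and for the remaining characters it is 'yes'.
retractile claws (derived state 'no') is shared by Alpha and Delta — a synapomorphy uniting that clade.
stem photosynthetic: derived state 'yes' in Eta only — an autapomorphy, so it tells us nothing about relationships among taxa.
fruit dehiscent (derived state 'no') is shared by all ingroup taxa — unites the whole ingroup.
chelicerae fused: derived state 'yes' in Alpha, Delta, and Gamma only — synapomorphy for {Alpha, Delta, Gamma}.
webbed digits (derived state 'yes') is unique to Beta (autapomorphy; uninformative for grouping).
Only Alpha, Beta, Delta, and Gamma show the derived state 'no' for tarsal claw bifid, supporting them as a clade.
Most parsimonious ingroup topology: ((Beta,(Gamma,(Delta,Alpha))),Eta).
Gamma and Beta share a more recent common ancestor with each other than either does with Eta, so Eta is the least closely related of the three.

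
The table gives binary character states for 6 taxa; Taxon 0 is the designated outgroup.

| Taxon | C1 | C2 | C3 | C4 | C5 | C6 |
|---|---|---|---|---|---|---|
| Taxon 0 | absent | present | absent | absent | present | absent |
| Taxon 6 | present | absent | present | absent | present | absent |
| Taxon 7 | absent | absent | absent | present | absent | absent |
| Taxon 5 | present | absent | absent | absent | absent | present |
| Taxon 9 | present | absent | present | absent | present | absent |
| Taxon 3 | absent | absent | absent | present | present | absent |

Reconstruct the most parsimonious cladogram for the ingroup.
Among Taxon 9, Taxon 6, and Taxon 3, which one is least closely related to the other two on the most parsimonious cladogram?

Taxon 3

Character polarity is set by the outgroup: the derived state is whichever differs from the outgroup's state, so for C2, C5 the derived state is 'absent', and for the remaining characters it is 'present'.
C1 (derived state 'present') is shared by Taxon 5, Taxon 6, and Taxon 9 — a synapomorphy uniting that clade.
All ingroup taxa share the derived state 'absent' for C2; it defines the ingroup but does not resolve relationships within it.
C3 (derived state 'present') is shared by Taxon 6 and Taxon 9 — a synapomorphy uniting that clade.
C4: derived state 'present' in Taxon 3 and Taxon 7 only — synapomorphy for {Taxon 3, Taxon 7}.
C5 (state 'absent') occurs in Taxon 5 and Taxon 7 but conflicts with the nesting implied by the other characters — most parsimoniously interpreted as homoplasy.
C6: derived state 'present' in Taxon 5 only — an autapomorphy, so it tells us nothing about relationships among taxa.
Most parsimonious ingroup topology: (((Taxon 6,Taxon 9),Taxon 5),(Taxon 7,Taxon 3)).
Taxon 9 and Taxon 6 share a more recent common ancestor with each other than either does with Taxon 3, so Taxon 3 is the least closely related of the three.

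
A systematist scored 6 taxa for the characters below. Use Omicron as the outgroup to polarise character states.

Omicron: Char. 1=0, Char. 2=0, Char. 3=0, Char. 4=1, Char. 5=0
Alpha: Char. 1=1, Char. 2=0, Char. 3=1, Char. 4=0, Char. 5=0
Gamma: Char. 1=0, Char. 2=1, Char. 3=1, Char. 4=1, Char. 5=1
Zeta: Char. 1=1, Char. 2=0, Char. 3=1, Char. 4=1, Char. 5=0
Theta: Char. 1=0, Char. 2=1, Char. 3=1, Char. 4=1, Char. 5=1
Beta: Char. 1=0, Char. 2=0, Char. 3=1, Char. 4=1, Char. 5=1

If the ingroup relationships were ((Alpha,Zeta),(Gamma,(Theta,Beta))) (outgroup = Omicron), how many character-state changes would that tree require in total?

6

Map each character onto ((Alpha,Zeta),(Gamma,(Theta,Beta))) (rooted by Omicron) and count the minimum state changes it requires (Fitch parsimony):
Char. 1: 1; Char. 2: 2; Char. 3: 1; Char. 4: 1; Char. 5: 1.
Total tree length = 6.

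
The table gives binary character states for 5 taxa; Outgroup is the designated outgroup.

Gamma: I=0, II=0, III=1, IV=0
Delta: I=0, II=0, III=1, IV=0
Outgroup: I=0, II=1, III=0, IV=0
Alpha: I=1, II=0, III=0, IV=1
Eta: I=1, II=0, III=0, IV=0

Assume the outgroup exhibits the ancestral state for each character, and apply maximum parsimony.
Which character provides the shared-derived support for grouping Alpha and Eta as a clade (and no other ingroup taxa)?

I

Character polarity is set by the outgroup: the derived state is whichever differs from the outgroup's state, so for II the derived state is '0', and for the remaining characters it is '1'.
I (derived state '1') is shared by Alpha and Eta — a synapomorphy uniting that clade.
II (derived state '0') is shared by all ingroup taxa — unites the whole ingroup.
III (derived state '1') is shared by Delta and Gamma — a synapomorphy uniting that clade.
IV (derived state '1') is unique to Alpha (autapomorphy; uninformative for grouping).
Most parsimonious ingroup topology: ((Alpha,Eta),(Gamma,Delta)).
The clade {Alpha, Eta} is supported by I: its derived state '1' occurs in exactly those taxa and in no other taxon (including the outgroup).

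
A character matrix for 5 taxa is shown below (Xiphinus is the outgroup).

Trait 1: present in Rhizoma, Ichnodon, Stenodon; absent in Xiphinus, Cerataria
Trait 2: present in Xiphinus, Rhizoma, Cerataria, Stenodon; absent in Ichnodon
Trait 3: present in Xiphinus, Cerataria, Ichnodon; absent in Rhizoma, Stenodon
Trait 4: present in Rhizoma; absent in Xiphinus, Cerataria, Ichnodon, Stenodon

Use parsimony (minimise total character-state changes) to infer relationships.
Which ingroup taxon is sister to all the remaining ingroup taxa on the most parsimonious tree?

Cerataria

Character polarity is set by the outgroup: the derived state is whichever differs from the outgroup's state, so for Trait 2, Trait 3 the derived state is 'absent', and for the remaining characters it is 'present'.
Only Ichnodon, Rhizoma, and Stenodon show the derived state 'present' for Trait 1, supporting them as a clade.
Trait 2 (derived state 'absent') is unique to Ichnodon (autapomorphy; uninformative for grouping).
Only Rhizoma and Stenodon show the derived state 'absent' for Trait 3, supporting them as a clade.
Trait 4: derived state 'present' in Rhizoma only — an autapomorphy, so it tells us nothing about relationships among taxa.
Most parsimonious ingroup topology: (((Rhizoma,Stenodon),Ichnodon),Cerataria).
Cerataria is sister to the clade containing all other ingroup taxa, so it is the earliest-diverging (most basal) ingroup lineage.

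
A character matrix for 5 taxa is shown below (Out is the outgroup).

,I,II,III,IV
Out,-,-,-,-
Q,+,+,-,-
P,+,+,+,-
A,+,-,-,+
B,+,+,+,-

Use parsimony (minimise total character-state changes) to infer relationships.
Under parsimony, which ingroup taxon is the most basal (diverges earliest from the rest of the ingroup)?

A

The outgroup has state '-' for every character, so '+' is the derived state throughout.
All ingroup taxa share the derived state '+' for I; it defines the ingroup but does not resolve relationships within it.
Only B, P, and Q show the derived state '+' for II, supporting them as a clade.
III: derived state '+' in B and P only — synapomorphy for {B, P}.
IV (derived state '+') is unique to A (autapomorphy; uninformative for grouping).
Most parsimonious ingroup topology: ((Q,(P,B)),A).
A is sister to the clade containing all other ingroup taxa, so it is the earliest-diverging (most basal) ingroup lineage.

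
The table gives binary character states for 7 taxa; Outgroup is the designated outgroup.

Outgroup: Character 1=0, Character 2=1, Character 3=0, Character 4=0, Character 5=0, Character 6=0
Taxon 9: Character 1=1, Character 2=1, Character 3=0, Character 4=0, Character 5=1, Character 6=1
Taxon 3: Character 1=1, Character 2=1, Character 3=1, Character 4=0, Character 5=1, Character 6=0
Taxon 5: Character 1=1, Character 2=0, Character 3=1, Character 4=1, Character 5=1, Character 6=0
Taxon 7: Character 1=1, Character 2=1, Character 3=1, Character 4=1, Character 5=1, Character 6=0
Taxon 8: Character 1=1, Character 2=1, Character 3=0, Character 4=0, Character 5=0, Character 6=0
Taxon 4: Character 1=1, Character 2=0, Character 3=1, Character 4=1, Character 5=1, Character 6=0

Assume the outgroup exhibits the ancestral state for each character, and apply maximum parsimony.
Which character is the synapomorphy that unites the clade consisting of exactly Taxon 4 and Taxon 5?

Character polarity is set by the outgroup: the derived state is whichever differs from the outgroup's state, so for Character 2 the derived state is '0', and for the remaining characters it is '1'.
All ingroup taxa share the derived state '1' for Character 1; it defines the ingroup but does not resolve relationships within it.
Character 2 (derived state '0') is shared by Taxon 4 and Taxon 5 — a synapomorphy uniting that clade.
Only Taxon 3, Taxon 4, Taxon 5, and Taxon 7 show the derived state '1' for Character 3, supporting them as a clade.
Character 4: derived state '1' in Taxon 4, Taxon 5, and Taxon 7 only — synapomorphy for {Taxon 4, Taxon 5, Taxon 7}.
Only Taxon 3, Taxon 4, Taxon 5, Taxon 7, and Taxon 9 show the derived state '1' for Character 5, supporting them as a clade.
Character 6 (derived state '1') is unique to Taxon 9 (autapomorphy; uninformative for grouping).
Most parsimonious ingroup topology: ((Taxon 9,(Taxon 3,((Taxon 5,Taxon 4),Taxon 7))),Taxon 8).
The clade {Taxon 4, Taxon 5} is supported by Character 2: its derived state '0' occurs in exactly those taxa and in no other taxon (including the outgroup).

Character 2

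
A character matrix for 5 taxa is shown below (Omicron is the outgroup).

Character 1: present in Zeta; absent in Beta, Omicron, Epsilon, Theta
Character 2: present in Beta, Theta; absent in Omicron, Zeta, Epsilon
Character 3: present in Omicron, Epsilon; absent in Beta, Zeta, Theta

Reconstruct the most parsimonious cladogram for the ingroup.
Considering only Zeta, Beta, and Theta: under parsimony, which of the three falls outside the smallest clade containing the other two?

Character polarity is set by the outgroup: the derived state is whichever differs from the outgroup's state, so for Character 3 the derived state is 'absent', and for the remaining characters it is 'present'.
Character 1 (derived state 'present') is unique to Zeta (autapomorphy; uninformative for grouping).
Character 2 (derived state 'present') is shared by Beta and Theta — a synapomorphy uniting that clade.
Only Beta, Theta, and Zeta show the derived state 'absent' for Character 3, supporting them as a clade.
Most parsimonious ingroup topology: ((Zeta,(Theta,Beta)),Epsilon).
Beta and Theta share a more recent common ancestor with each other than either does with Zeta, so Zeta is the least closely related of the three.

Zeta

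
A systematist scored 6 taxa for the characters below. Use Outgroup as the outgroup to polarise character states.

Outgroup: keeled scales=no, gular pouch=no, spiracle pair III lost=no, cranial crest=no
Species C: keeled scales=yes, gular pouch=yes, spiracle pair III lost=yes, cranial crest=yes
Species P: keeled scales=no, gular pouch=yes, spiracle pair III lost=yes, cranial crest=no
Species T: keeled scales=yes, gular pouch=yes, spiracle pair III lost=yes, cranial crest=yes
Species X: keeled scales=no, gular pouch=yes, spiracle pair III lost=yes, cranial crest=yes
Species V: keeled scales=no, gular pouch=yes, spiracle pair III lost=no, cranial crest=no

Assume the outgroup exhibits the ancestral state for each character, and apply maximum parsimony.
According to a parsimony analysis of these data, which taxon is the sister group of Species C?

The outgroup has state 'no' for every character, so 'yes' is the derived state throughout.
keeled scales: derived state 'yes' in Species C and Species T only — synapomorphy for {Species C, Species T}.
All ingroup taxa share the derived state 'yes' for gular pouch; it defines the ingroup but does not resolve relationships within it.
Only Species C, Species P, Species T, and Species X show the derived state 'yes' for spiracle pair III lost, supporting them as a clade.
cranial crest (derived state 'yes') is shared by Species C, Species T, and Species X — a synapomorphy uniting that clade.
Most parsimonious ingroup topology: ((((Species C,Species T),Species X),Species P),Species V).
Species C and Species T form a cherry on this tree, so they are sister taxa.

Species T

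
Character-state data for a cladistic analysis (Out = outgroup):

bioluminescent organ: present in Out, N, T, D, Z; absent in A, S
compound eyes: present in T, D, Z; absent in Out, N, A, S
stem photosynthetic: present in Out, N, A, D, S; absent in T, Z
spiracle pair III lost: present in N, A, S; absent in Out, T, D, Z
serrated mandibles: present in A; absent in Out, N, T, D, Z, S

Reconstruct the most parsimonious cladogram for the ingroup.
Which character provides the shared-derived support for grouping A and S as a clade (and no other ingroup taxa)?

Character polarity is set by the outgroup: the derived state is whichever differs from the outgroup's state, so for bioluminescent organ, stem photosynthetic the derived state is 'absent', and for the remaining characters it is 'present'.
bioluminescent organ (derived state 'absent') is shared by A and S — a synapomorphy uniting that clade.
compound eyes (derived state 'present') is shared by D, T, and Z — a synapomorphy uniting that clade.
stem photosynthetic: derived state 'absent' in T and Z only — synapomorphy for {T, Z}.
spiracle pair III lost: derived state 'present' in A, N, and S only — synapomorphy for {A, N, S}.
serrated mandibles (derived state 'present') is unique to A (autapomorphy; uninformative for grouping).
Most parsimonious ingroup topology: ((N,(A,S)),((T,Z),D)).
The clade {A, S} is supported by bioluminescent organ: its derived state 'absent' occurs in exactly those taxa and in no other taxon (including the outgroup).

bioluminescent organ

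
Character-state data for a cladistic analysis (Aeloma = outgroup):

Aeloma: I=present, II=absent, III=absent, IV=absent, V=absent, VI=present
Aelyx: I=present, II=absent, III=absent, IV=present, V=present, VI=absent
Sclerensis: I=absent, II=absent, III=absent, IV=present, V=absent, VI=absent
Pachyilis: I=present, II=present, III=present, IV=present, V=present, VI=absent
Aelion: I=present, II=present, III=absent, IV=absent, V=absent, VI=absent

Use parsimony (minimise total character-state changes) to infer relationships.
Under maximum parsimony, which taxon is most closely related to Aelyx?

Pachyilis

Character polarity is set by the outgroup: the derived state is whichever differs from the outgroup's state, so for I, VI the derived state is 'absent', and for the remaining characters it is 'present'.
I: derived state 'absent' in Sclerensis only — an autapomorphy, so it tells us nothing about relationships among taxa.
II groups Aelion and Pachyilis, which is incompatible with the clades supported by the remaining characters; treating it as convergent (homoplasy) costs fewer steps than any alternative tree.
III (derived state 'present') is unique to Pachyilis (autapomorphy; uninformative for grouping).
IV: derived state 'present' in Aelyx, Pachyilis, and Sclerensis only — synapomorphy for {Aelyx, Pachyilis, Sclerensis}.
Only Aelyx and Pachyilis show the derived state 'present' for V, supporting them as a clade.
VI (derived state 'absent') is shared by all ingroup taxa — unites the whole ingroup.
Most parsimonious ingroup topology: (((Aelyx,Pachyilis),Sclerensis),Aelion).
Aelyx and Pachyilis form a cherry on this tree, so they are sister taxa.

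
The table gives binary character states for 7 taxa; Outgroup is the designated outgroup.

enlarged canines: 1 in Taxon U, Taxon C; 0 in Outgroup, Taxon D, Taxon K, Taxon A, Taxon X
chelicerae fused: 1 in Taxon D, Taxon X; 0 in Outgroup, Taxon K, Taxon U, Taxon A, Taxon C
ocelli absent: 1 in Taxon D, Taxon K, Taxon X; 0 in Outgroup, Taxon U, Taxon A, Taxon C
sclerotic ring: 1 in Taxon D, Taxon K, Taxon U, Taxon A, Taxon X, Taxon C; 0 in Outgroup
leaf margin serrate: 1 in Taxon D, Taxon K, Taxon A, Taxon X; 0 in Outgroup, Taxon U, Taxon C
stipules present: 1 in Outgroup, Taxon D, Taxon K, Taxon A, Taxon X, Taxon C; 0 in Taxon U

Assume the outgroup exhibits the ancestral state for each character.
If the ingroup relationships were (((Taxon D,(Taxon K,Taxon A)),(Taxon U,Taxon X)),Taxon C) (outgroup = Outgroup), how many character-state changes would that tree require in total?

Map each character onto (((Taxon D,(Taxon K,Taxon A)),(Taxon U,Taxon X)),Taxon C) (rooted by Outgroup) and count the minimum state changes it requires (Fitch parsimony):
enlarged canines: 2; chelicerae fused: 2; ocelli absent: 3; sclerotic ring: 1; leaf margin serrate: 2; stipules present: 1.
Total tree length = 11.

11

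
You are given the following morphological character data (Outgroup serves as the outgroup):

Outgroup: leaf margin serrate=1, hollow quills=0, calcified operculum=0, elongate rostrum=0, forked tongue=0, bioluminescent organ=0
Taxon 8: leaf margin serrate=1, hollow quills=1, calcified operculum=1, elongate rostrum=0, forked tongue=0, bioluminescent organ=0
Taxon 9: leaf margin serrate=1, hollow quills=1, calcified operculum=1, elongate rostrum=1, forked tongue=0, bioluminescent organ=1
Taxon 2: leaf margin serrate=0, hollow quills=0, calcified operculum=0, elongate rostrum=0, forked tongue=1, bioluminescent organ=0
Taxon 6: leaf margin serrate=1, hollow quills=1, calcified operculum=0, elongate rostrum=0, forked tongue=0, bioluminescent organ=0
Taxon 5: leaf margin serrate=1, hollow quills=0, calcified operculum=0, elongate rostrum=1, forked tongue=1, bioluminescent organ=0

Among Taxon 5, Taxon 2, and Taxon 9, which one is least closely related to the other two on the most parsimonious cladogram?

Taxon 9

Character polarity is set by the outgroup: the derived state is whichever differs from the outgroup's state, so for leaf margin serrate the derived state is '0', and for the remaining characters it is '1'.
leaf margin serrate: derived state '0' in Taxon 2 only — an autapomorphy, so it tells us nothing about relationships among taxa.
hollow quills: derived state '1' in Taxon 6, Taxon 8, and Taxon 9 only — synapomorphy for {Taxon 6, Taxon 8, Taxon 9}.
Only Taxon 8 and Taxon 9 show the derived state '1' for calcified operculum, supporting them as a clade.
elongate rostrum groups Taxon 5 and Taxon 9, which is incompatible with the clades supported by the remaining characters; treating it as convergent (homoplasy) costs fewer steps than any alternative tree.
Only Taxon 2 and Taxon 5 show the derived state '1' for forked tongue, supporting them as a clade.
bioluminescent organ (derived state '1') is unique to Taxon 9 (autapomorphy; uninformative for grouping).
Most parsimonious ingroup topology: (((Taxon 8,Taxon 9),Taxon 6),(Taxon 2,Taxon 5)).
Taxon 5 and Taxon 2 share a more recent common ancestor with each other than either does with Taxon 9, so Taxon 9 is the least closely related of the three.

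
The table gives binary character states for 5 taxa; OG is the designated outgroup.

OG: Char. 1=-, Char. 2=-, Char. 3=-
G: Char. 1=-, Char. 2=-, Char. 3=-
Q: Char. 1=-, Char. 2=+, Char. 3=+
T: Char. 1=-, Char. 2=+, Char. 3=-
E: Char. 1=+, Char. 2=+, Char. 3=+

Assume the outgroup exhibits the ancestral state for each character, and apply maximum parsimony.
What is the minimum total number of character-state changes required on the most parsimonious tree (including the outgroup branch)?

3

The outgroup has state '-' for every character, so '+' is the derived state throughout.
Char. 1 (derived state '+') is unique to E (autapomorphy; uninformative for grouping).
Char. 2 (derived state '+') is shared by E, Q, and T — a synapomorphy uniting that clade.
Char. 3 (derived state '+') is shared by E and Q — a synapomorphy uniting that clade.
Most parsimonious ingroup topology: (G,((Q,E),T)).
Changes per character on this tree: Char. 1: 1; Char. 2: 1; Char. 3: 1.
Total = 3.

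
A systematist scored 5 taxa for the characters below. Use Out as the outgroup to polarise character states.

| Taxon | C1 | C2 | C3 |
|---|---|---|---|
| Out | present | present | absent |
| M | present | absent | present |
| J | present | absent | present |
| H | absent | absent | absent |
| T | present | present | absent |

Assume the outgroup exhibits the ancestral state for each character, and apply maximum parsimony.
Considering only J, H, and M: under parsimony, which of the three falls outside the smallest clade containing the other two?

Character polarity is set by the outgroup: the derived state is whichever differs from the outgroup's state, so for C1, C2 the derived state is 'absent', and for the remaining characters it is 'present'.
C1 (derived state 'absent') is unique to H (autapomorphy; uninformative for grouping).
C2 (derived state 'absent') is shared by H, J, and M — a synapomorphy uniting that clade.
C3: derived state 'present' in J and M only — synapomorphy for {J, M}.
Most parsimonious ingroup topology: (((M,J),H),T).
M and J share a more recent common ancestor with each other than either does with H, so H is the least closely related of the three.

H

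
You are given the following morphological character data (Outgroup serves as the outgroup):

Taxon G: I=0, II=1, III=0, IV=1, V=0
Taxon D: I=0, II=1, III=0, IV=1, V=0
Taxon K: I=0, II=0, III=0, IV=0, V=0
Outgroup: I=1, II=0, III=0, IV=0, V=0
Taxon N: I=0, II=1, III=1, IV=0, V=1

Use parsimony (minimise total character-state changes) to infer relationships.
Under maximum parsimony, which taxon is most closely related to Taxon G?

Taxon D

Character polarity is set by the outgroup: the derived state is whichever differs from the outgroup's state, so for I the derived state is '0', and for the remaining characters it is '1'.
I (derived state '0') is shared by all ingroup taxa — unites the whole ingroup.
II (derived state '1') is shared by Taxon D, Taxon G, and Taxon N — a synapomorphy uniting that clade.
III (derived state '1') is unique to Taxon N (autapomorphy; uninformative for grouping).
IV (derived state '1') is shared by Taxon D and Taxon G — a synapomorphy uniting that clade.
V: derived state '1' in Taxon N only — an autapomorphy, so it tells us nothing about relationships among taxa.
Most parsimonious ingroup topology: (((Taxon D,Taxon G),Taxon N),Taxon K).
Taxon G and Taxon D form a cherry on this tree, so they are sister taxa.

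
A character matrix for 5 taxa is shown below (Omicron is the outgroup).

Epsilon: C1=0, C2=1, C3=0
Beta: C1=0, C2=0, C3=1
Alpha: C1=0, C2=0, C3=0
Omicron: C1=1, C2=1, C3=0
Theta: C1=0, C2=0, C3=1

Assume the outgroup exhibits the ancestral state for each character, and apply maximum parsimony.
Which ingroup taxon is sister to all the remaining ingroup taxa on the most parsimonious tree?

Epsilon

Character polarity is set by the outgroup: the derived state is whichever differs from the outgroup's state, so for C1, C2 the derived state is '0', and for the remaining characters it is '1'.
All ingroup taxa share the derived state '0' for C1; it defines the ingroup but does not resolve relationships within it.
C2 (derived state '0') is shared by Alpha, Beta, and Theta — a synapomorphy uniting that clade.
Only Beta and Theta show the derived state '1' for C3, supporting them as a clade.
Most parsimonious ingroup topology: (((Theta,Beta),Alpha),Epsilon).
Epsilon is sister to the clade containing all other ingroup taxa, so it is the earliest-diverging (most basal) ingroup lineage.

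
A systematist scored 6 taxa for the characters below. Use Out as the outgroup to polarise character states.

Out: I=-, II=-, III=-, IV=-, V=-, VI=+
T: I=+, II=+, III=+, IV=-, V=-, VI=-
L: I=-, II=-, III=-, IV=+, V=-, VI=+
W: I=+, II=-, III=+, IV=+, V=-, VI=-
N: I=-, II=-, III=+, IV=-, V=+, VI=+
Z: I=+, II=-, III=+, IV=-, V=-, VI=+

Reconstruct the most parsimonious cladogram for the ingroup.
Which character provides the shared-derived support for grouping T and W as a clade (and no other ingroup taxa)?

VI

Character polarity is set by the outgroup: the derived state is whichever differs from the outgroup's state, so for VI the derived state is '-', and for the remaining characters it is '+'.
Only T, W, and Z show the derived state '+' for I, supporting them as a clade.
II: derived state '+' in T only — an autapomorphy, so it tells us nothing about relationships among taxa.
Only N, T, W, and Z show the derived state '+' for III, supporting them as a clade.
IV groups L and W, which is incompatible with the clades supported by the remaining characters; treating it as convergent (homoplasy) costs fewer steps than any alternative tree.
V (derived state '+') is unique to N (autapomorphy; uninformative for grouping).
VI (derived state '-') is shared by T and W — a synapomorphy uniting that clade.
Most parsimonious ingroup topology: ((((T,W),Z),N),L).
The clade {T, W} is supported by VI: its derived state '-' occurs in exactly those taxa and in no other taxon (including the outgroup).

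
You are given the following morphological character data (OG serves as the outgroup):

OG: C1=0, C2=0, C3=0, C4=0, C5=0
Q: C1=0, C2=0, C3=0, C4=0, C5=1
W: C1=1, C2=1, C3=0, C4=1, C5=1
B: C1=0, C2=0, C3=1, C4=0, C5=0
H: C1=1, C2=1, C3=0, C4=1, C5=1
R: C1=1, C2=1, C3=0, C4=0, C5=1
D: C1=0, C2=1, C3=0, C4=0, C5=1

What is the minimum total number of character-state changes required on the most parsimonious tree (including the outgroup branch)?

The outgroup has state '0' for every character, so '1' is the derived state throughout.
C1: derived state '1' in H, R, and W only — synapomorphy for {H, R, W}.
C2: derived state '1' in D, H, R, and W only — synapomorphy for {D, H, R, W}.
C3: derived state '1' in B only — an autapomorphy, so it tells us nothing about relationships among taxa.
C4 (derived state '1') is shared by H and W — a synapomorphy uniting that clade.
C5 (derived state '1') is shared by D, H, Q, R, and W — a synapomorphy uniting that clade.
Most parsimonious ingroup topology: ((Q,(((W,H),R),D)),B).
Changes per character on this tree: C1: 1; C2: 1; C3: 1; C4: 1; C5: 1.
Total = 5.

5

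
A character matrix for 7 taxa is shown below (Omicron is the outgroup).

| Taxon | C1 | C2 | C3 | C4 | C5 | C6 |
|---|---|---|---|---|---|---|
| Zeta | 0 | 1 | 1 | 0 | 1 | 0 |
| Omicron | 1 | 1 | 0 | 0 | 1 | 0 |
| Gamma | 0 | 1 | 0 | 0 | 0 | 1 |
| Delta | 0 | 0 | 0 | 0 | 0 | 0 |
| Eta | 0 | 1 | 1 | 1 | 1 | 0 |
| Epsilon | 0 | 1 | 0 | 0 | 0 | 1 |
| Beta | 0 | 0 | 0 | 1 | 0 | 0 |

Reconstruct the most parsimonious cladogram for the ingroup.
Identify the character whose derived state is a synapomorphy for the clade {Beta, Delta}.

C2

Character polarity is set by the outgroup: the derived state is whichever differs from the outgroup's state, so for C1, C2, C5 the derived state is '0', and for the remaining characters it is '1'.
All ingroup taxa share the derived state '0' for C1; it defines the ingroup but does not resolve relationships within it.
C2 (derived state '0') is shared by Beta and Delta — a synapomorphy uniting that clade.
C3 (derived state '1') is shared by Eta and Zeta — a synapomorphy uniting that clade.
C4 groups Beta and Eta, which is incompatible with the clades supported by the remaining characters; treating it as convergent (homoplasy) costs fewer steps than any alternative tree.
Only Beta, Delta, Epsilon, and Gamma show the derived state '0' for C5, supporting them as a clade.
C6: derived state '1' in Epsilon and Gamma only — synapomorphy for {Epsilon, Gamma}.
Most parsimonious ingroup topology: (((Beta,Delta),(Epsilon,Gamma)),(Zeta,Eta)).
The clade {Beta, Delta} is supported by C2: its derived state '0' occurs in exactly those taxa and in no other taxon (including the outgroup).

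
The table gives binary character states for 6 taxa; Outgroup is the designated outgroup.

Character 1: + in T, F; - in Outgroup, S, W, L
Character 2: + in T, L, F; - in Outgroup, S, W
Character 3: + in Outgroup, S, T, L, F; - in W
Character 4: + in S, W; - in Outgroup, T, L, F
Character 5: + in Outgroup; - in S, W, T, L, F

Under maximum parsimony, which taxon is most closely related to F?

Character polarity is set by the outgroup: the derived state is whichever differs from the outgroup's state, so for Character 3, Character 5 the derived state is '-', and for the remaining characters it is '+'.
Only F and T show the derived state '+' for Character 1, supporting them as a clade.
Character 2 (derived state '+') is shared by F, L, and T — a synapomorphy uniting that clade.
Character 3: derived state '-' in W only — an autapomorphy, so it tells us nothing about relationships among taxa.
Only S and W show the derived state '+' for Character 4, supporting them as a clade.
All ingroup taxa share the derived state '-' for Character 5; it defines the ingroup but does not resolve relationships within it.
Most parsimonious ingroup topology: ((S,W),((T,F),L)).
F and T form a cherry on this tree, so they are sister taxa.

T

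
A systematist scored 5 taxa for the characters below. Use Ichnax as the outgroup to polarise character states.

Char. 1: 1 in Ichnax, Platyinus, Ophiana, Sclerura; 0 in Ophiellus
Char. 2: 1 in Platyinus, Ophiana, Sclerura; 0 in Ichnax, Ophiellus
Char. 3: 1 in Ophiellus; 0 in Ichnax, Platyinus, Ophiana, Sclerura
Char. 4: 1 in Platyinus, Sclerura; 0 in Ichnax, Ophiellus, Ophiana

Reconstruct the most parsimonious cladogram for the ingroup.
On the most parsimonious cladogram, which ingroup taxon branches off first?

Character polarity is set by the outgroup: the derived state is whichever differs from the outgroup's state, so for Char. 1 the derived state is '0', and for the remaining characters it is '1'.
Char. 1 (derived state '0') is unique to Ophiellus (autapomorphy; uninformative for grouping).
Only Ophiana, Platyinus, and Sclerura show the derived state '1' for Char. 2, supporting them as a clade.
Char. 3: derived state '1' in Ophiellus only — an autapomorphy, so it tells us nothing about relationships among taxa.
Char. 4 (derived state '1') is shared by Platyinus and Sclerura — a synapomorphy uniting that clade.
Most parsimonious ingroup topology: (Ophiellus,((Platyinus,Sclerura),Ophiana)).
Ophiellus is sister to the clade containing all other ingroup taxa, so it is the earliest-diverging (most basal) ingroup lineage.

Ophiellus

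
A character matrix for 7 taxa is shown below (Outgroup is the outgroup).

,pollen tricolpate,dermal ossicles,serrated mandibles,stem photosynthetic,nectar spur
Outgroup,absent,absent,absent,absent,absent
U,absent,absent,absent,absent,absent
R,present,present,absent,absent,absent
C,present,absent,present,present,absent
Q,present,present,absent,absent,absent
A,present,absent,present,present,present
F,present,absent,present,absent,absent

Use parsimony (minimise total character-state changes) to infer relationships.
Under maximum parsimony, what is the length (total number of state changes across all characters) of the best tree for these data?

The outgroup has state 'absent' for every character, so 'present' is the derived state throughout.
pollen tricolpate (derived state 'present') is shared by A, C, F, Q, and R — a synapomorphy uniting that clade.
Only Q and R show the derived state 'present' for dermal ossicles, supporting them as a clade.
Only A, C, and F show the derived state 'present' for serrated mandibles, supporting them as a clade.
stem photosynthetic (derived state 'present') is shared by A and C — a synapomorphy uniting that clade.
nectar spur: derived state 'present' in A only — an autapomorphy, so it tells us nothing about relationships among taxa.
Most parsimonious ingroup topology: (U,((R,Q),((C,A),F))).
Changes per character on this tree: pollen tricolpate: 1; dermal ossicles: 1; serrated mandibles: 1; stem photosynthetic: 1; nectar spur: 1.
Total = 5.

5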